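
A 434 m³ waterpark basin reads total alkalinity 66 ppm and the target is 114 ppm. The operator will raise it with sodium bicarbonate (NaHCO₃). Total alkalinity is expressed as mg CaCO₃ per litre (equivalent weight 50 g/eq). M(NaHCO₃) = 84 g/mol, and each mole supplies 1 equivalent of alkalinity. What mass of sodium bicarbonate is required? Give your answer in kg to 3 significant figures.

Volume: 434 m³ = 434,000 L.
Alkalinity to add: (114 − 66) = 48 mg/L as CaCO₃ × 434,000 L = 20,830 g as CaCO₃.
Equivalents: 20,830 g ÷ 50 g/eq = 416.6 eq.
NaHCO₃ supplies 1 eq per mole → 416.6 mol.
Mass: 416.6 mol × 84 g/mol = 35,000 g.

35.0 kg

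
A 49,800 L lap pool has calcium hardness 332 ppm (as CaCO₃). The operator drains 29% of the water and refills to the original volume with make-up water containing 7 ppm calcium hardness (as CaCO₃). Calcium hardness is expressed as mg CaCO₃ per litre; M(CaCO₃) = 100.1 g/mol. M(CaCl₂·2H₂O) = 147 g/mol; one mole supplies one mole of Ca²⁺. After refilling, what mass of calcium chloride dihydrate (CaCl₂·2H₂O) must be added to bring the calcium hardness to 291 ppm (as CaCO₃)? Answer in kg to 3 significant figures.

3.89 kg

After draining 29% and refilling: 332 × 0.71 + 7 × 0.29 = 237.75 ppm.
Deficit to target: 291 − 237.75 = 53.25 mg/L.
As CaCO₃: 53.25 mg/L × 49,800 L = 2652 g; ÷ 100.1 = 26.49 mol Ca²⁺.
Mass: 26.49 × 147 = 3894 g.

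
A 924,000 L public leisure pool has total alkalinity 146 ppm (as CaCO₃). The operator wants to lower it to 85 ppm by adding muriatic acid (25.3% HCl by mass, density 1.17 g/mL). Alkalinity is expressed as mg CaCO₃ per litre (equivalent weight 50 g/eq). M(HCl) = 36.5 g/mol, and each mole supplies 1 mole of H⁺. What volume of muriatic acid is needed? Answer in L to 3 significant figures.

139 L

Alkalinity to neutralize: (146 − 85) = 61 mg/L as CaCO₃ × 924,000 L = 56,360 g as CaCO₃.
Equivalents of H⁺ required: 56,360 ÷ 50 g/eq = 1127 eq = 1127 mol HCl.
Mass of HCl: 1127 × 36.5 = 41,150 g.
Mass of 25.3% solution: 41,150 / 0.253 = 162,600 g.
Volume: 162,600 g ÷ 1.17 g/mL = 139,000 mL.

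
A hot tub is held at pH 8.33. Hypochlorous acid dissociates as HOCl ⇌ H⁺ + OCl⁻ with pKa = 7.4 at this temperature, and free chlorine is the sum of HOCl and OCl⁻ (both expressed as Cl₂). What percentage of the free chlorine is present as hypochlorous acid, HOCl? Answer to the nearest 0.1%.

[OCl⁻]/[HOCl] = 10^(pH − pKa) = 10^(8.33 − 7.4) = 10^0.93 = 8.511.
Fraction as HOCl = 1 / (1 + 8.511) = 0.1051.

10.5%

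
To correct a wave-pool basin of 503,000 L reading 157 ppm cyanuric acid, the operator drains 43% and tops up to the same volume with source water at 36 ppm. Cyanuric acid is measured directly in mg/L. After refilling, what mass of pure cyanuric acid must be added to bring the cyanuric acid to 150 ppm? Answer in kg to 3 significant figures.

22.7 kg

After draining 43% and refilling: 157 × 0.57 + 36 × 0.43 = 104.97 ppm.
Deficit to target: 150 − 104.97 = 45.03 mg/L.
Mass: 45.03 mg/L × 503,000 L = 22,650 g cyanuric acid.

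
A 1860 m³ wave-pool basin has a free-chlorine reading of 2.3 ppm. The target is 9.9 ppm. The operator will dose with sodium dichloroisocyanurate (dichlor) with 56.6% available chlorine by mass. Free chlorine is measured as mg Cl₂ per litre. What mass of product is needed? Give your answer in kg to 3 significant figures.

25.0 kg

Volume: 1860 m³ = 1,860,000 L.
Chlorine deficit: 9.9 − 2.3 = 7.6 ppm = 7.6 mg/L as Cl₂.
Cl₂ equivalent needed: 7.6 mg/L × 1,860,000 L = 14,140,000 mg = 14,140 g.
Product at 56.6% available chlorine: 14,140 / 0.566 = 24,980 g.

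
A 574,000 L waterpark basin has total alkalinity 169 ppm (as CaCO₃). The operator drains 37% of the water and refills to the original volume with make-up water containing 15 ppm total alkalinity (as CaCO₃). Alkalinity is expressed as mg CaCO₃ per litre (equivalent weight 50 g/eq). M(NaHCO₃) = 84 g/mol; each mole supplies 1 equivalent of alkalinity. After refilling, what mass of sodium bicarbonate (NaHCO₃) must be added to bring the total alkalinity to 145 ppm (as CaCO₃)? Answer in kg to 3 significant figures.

31.8 kg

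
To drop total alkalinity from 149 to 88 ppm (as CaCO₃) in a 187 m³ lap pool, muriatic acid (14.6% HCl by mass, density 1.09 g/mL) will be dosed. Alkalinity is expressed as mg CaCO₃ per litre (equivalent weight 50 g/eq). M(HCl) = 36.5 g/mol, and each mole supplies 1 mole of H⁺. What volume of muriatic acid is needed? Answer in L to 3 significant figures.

52.3 L

Volume: 187 m³ = 187,000 L.
Alkalinity to neutralize: (149 − 88) = 61 mg/L as CaCO₃ × 187,000 L = 11,410 g as CaCO₃.
Equivalents of H⁺ required: 11,410 ÷ 50 g/eq = 228.1 eq = 228.1 mol HCl.
Mass of HCl: 228.1 × 36.5 = 8327 g.
Mass of 14.6% solution: 8327 / 0.146 = 57,030 g.
Volume: 57,030 g ÷ 1.09 g/mL = 52,330 mL.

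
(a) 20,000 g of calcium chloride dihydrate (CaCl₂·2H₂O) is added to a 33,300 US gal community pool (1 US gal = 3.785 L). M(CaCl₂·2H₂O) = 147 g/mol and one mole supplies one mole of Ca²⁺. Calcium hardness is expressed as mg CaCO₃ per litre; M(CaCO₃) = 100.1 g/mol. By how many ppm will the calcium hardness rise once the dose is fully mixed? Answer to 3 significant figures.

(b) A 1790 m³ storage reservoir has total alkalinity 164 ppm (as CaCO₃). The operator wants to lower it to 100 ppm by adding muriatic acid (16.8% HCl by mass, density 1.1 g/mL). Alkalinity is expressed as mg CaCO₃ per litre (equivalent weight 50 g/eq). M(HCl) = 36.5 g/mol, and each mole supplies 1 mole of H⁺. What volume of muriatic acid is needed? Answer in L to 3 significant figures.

(a) Volume: 33,300 US gal × 3.785 L/gal = 126,040 L.
(a) Moles of Ca²⁺: 20,000 g ÷ 147 g/mol = 136.1 mol.
(a) As CaCO₃: 136.1 mol × 100.1 g/mol = 13,620 g.
(a) Rise: 13,620 g / 126,040 L × 1000 = 108.1 mg/L.

(b) Volume: 1790 m³ = 1,790,000 L.
(b) Alkalinity to neutralize: (164 − 100) = 64 mg/L as CaCO₃ × 1,790,000 L = 114,600 g as CaCO₃.
(b) Equivalents of H⁺ required: 114,600 ÷ 50 g/eq = 2291 eq = 2291 mol HCl.
(b) Mass of HCl: 2291 × 36.5 = 83,630 g.
(b) Mass of 16.8% solution: 83,630 / 0.168 = 497,800 g.
(b) Volume: 497,800 g ÷ 1.1 g/mL = 452,500 mL.

(a) 108 ppm; (b) 453 L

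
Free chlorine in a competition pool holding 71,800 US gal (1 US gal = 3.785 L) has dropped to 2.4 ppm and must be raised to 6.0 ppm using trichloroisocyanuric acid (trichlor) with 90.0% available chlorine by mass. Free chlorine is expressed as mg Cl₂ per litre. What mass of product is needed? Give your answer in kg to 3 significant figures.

Volume: 71,800 US gal × 3.785 L/gal = 271,763 L.
Chlorine deficit: 6.0 − 2.4 = 3.6 ppm = 3.6 mg/L as Cl₂.
Cl₂ equivalent needed: 3.6 mg/L × 271,763 L = 978,300 mg = 978.3 g.
Product at 90.0% available chlorine: 978.3 / 0.9 = 1087 g.

1.09 kg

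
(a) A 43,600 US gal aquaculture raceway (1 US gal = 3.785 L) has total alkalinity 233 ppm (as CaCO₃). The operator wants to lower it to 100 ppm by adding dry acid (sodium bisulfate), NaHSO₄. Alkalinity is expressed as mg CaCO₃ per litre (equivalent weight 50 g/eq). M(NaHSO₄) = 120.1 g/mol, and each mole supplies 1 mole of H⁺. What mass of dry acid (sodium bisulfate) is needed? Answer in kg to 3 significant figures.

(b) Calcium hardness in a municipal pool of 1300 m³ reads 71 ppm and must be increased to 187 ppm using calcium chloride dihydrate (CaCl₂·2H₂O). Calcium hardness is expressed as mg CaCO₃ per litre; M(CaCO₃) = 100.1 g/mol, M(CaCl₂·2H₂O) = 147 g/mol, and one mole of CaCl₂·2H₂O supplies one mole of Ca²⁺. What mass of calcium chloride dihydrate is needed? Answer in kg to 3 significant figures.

(a) 52.7 kg; (b) 221 kg

(a) Volume: 43,600 US gal × 3.785 L/gal = 165,026 L.
(a) Alkalinity to neutralize: (233 − 100) = 133 mg/L as CaCO₃ × 165,026 L = 21,950 g as CaCO₃.
(a) Equivalents of H⁺ required: 21,950 ÷ 50 g/eq = 439 eq = 439 mol NaHSO₄.
(a) Mass of NaHSO₄: 439 × 120.1 = 52,720 g.

(b) Volume: 1300 m³ = 1,300,000 L.
(b) Hardness to add: (187 − 71) = 116 mg/L as CaCO₃ × 1,300,000 L = 150,800 g as CaCO₃.
(b) Moles of Ca²⁺ (1 mol Ca²⁺ ≡ 1 mol CaCO₃): 150,800 / 100.1 g/mol = 1506 mol.
(b) Mass of CaCl₂·2H₂O: 1506 × 147 = 221,500 g.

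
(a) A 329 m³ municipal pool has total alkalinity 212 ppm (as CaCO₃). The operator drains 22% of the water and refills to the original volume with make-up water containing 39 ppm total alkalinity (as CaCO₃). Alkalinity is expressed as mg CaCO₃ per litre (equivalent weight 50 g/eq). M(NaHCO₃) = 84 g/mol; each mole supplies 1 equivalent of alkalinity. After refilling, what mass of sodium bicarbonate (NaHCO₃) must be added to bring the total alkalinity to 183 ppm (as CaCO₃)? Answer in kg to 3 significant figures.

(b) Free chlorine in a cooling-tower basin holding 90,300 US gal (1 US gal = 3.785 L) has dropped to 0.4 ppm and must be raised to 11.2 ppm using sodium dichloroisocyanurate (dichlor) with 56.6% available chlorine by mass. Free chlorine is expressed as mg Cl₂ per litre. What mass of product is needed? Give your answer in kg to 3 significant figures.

(a) 5.01 kg; (b) 6.52 kg

(a) Volume: 329 m³ = 329,000 L.
(a) After draining 22% and refilling: 212 × 0.78 + 39 × 0.22 = 173.94 ppm.
(a) Deficit to target: 183 − 173.94 = 9.06 mg/L.
(a) As CaCO₃: 9.06 mg/L × 329,000 L = 2981 g; ÷ 50 g/eq ÷ 1 = 59.61 mol NaHCO₃.
(a) Mass: 59.61 × 84 = 5008 g.

(b) Volume: 90,300 US gal × 3.785 L/gal = 341,786 L.
(b) Chlorine deficit: 11.2 − 0.4 = 10.8 ppm = 10.8 mg/L as Cl₂.
(b) Cl₂ equivalent needed: 10.8 mg/L × 341,786 L = 3,691,000 mg = 3691 g.
(b) Product at 56.6% available chlorine: 3691 / 0.566 = 6522 g.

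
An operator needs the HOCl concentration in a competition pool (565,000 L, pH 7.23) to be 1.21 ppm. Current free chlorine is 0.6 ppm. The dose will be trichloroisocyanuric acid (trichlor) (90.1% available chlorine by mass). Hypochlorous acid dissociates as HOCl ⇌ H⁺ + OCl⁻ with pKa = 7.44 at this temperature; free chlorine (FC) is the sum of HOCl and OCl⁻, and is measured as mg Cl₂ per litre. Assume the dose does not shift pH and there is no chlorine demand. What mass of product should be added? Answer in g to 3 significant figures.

850 g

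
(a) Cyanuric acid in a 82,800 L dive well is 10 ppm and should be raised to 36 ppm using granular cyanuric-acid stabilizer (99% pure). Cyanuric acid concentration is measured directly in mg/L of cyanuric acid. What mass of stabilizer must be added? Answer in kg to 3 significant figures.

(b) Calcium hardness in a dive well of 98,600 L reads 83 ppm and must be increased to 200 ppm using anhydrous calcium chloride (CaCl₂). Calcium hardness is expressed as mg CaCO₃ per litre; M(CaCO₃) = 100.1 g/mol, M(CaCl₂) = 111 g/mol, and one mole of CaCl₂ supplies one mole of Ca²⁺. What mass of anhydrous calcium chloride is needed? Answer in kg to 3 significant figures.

(a) 2.17 kg; (b) 12.8 kg

(a) CYA to add: (36 − 10) = 26 mg/L × 82,800 L = 2153 g cyanuric acid.
(a) At 99% purity: 2153 / 0.99 = 2175 g product.

(b) Hardness to add: (200 − 83) = 117 mg/L as CaCO₃ × 98,600 L = 11,540 g as CaCO₃.
(b) Moles of Ca²⁺ (1 mol Ca²⁺ ≡ 1 mol CaCO₃): 11,540 / 100.1 g/mol = 115.2 mol.
(b) Mass of CaCl₂: 115.2 × 111 = 12,790 g.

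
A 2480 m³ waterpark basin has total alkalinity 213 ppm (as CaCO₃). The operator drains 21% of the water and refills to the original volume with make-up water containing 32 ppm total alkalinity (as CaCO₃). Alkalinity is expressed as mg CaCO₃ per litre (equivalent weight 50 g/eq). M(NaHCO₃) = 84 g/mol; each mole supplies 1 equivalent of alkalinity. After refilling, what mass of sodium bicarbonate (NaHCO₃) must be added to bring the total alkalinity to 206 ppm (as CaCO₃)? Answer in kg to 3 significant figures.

129 kg

Volume: 2480 m³ = 2,480,000 L.
After draining 21% and refilling: 213 × 0.79 + 32 × 0.21 = 174.99 ppm.
Deficit to target: 206 − 174.99 = 31.01 mg/L.
As CaCO₃: 31.01 mg/L × 2,480,000 L = 76,900 g; ÷ 50 g/eq ÷ 1 = 1538 mol NaHCO₃.
Mass: 1538 × 84 = 129,200 g.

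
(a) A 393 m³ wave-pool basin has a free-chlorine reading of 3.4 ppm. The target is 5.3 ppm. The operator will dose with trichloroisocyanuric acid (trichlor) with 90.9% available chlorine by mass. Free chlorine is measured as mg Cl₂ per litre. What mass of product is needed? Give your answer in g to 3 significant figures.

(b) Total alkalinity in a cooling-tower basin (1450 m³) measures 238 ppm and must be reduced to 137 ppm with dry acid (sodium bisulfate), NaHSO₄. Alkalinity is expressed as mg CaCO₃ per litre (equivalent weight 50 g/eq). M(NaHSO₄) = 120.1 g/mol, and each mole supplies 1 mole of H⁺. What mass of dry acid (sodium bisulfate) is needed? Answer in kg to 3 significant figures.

(a) Volume: 393 m³ = 393,000 L.
(a) Chlorine deficit: 5.3 − 3.4 = 1.9 ppm = 1.9 mg/L as Cl₂.
(a) Cl₂ equivalent needed: 1.9 mg/L × 393,000 L = 746,700 mg = 746.7 g.
(a) Product at 90.9% available chlorine: 746.7 / 0.909 = 821.5 g.

(b) Volume: 1450 m³ = 1,450,000 L.
(b) Alkalinity to neutralize: (238 − 137) = 101 mg/L as CaCO₃ × 1,450,000 L = 146,400 g as CaCO₃.
(b) Equivalents of H⁺ required: 146,400 ÷ 50 g/eq = 2929 eq = 2929 mol NaHSO₄.
(b) Mass of NaHSO₄: 2929 × 120.1 = 351,800 g.

(a) 821 g; (b) 352 kg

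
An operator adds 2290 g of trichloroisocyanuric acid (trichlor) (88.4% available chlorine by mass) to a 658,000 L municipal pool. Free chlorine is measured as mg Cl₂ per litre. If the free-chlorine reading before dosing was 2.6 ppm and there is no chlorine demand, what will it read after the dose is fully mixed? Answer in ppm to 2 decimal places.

Available chlorine delivered: 2290 g × 0.884 = 2024 g as Cl₂.
Concentration rise: 2024 g / 658,000 L = 3.077 mg/L = 3.08 ppm.
Final FC: 2.6 + 3.08 = 5.68 ppm.

5.68 ppm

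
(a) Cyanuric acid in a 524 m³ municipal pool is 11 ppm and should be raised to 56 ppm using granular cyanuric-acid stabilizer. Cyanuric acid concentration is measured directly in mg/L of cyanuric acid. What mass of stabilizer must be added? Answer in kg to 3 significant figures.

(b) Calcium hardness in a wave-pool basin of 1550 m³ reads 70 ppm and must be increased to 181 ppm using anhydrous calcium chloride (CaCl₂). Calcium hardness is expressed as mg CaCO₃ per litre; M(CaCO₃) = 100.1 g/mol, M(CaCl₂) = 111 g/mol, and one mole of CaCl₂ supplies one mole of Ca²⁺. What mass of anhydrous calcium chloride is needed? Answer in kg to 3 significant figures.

(a) 23.6 kg; (b) 191 kg

(a) Volume: 524 m³ = 524,000 L.
(a) CYA to add: (56 − 11) = 45 mg/L × 524,000 L = 23,580 g cyanuric acid.

(b) Volume: 1550 m³ = 1,550,000 L.
(b) Hardness to add: (181 − 70) = 111 mg/L as CaCO₃ × 1,550,000 L = 172,000 g as CaCO₃.
(b) Moles of Ca²⁺ (1 mol Ca²⁺ ≡ 1 mol CaCO₃): 172,000 / 100.1 g/mol = 1719 mol.
(b) Mass of CaCl₂: 1719 × 111 = 190,800 g.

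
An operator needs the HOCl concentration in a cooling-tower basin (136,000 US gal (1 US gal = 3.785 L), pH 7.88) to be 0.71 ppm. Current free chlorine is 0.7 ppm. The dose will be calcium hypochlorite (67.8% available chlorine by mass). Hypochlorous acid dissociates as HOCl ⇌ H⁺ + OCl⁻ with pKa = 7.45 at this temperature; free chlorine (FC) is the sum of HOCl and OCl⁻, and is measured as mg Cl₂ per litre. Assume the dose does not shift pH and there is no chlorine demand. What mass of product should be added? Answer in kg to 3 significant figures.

Volume: 136,000 US gal × 3.785 L/gal = 514,760 L.
[OCl⁻]/[HOCl] = 10^(pH − pKa) = 10^(7.88 − 7.45) = 2.692; fraction as HOCl = 1/(1 + 2.692) = 0.2709.
Free chlorine required for 0.71 ppm HOCl: 0.71 / 0.2709 = 2.621 ppm.
FC to add: 2.621 − 0.7 = 1.921 mg/L as Cl₂.
Cl₂ equivalent: 1.921 mg/L × 514,760 L = 988.8 g.
Product at 67.8% available Cl: 988.8 / 0.678 = 1458 g.

1.46 kg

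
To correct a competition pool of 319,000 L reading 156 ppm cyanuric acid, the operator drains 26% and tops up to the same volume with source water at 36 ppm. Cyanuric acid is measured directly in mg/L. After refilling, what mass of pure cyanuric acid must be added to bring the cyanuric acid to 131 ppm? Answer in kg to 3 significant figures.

1.98 kg

After draining 26% and refilling: 156 × 0.74 + 36 × 0.26 = 124.8 ppm.
Deficit to target: 131 − 124.8 = 6.2 mg/L.
Mass: 6.2 mg/L × 319,000 L = 1978 g cyanuric acid.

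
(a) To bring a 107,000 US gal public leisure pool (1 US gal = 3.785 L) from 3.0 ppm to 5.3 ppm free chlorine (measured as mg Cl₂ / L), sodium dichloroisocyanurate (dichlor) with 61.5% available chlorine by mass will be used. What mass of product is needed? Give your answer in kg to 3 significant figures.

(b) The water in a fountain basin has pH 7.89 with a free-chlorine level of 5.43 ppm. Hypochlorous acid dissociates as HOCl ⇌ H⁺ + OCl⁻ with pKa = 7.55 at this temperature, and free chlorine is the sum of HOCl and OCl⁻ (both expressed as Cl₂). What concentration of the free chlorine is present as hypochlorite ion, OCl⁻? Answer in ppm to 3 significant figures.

(a) 1.51 kg; (b) 3.73 ppm

(a) Volume: 107,000 US gal × 3.785 L/gal = 404,995 L.
(a) Chlorine deficit: 5.3 − 3.0 = 2.3 ppm = 2.3 mg/L as Cl₂.
(a) Cl₂ equivalent needed: 2.3 mg/L × 404,995 L = 931,500 mg = 931.5 g.
(a) Product at 61.5% available chlorine: 931.5 / 0.615 = 1515 g.

(b) [OCl⁻]/[HOCl] = 10^(pH − pKa) = 10^(7.89 − 7.55) = 10^0.34 = 2.188.
(b) Fraction as HOCl = 1 / (1 + 2.188) = 0.3137.
(b) OCl⁻ = (1 − 0.3137) × 5.43 ppm = 3.727 ppm.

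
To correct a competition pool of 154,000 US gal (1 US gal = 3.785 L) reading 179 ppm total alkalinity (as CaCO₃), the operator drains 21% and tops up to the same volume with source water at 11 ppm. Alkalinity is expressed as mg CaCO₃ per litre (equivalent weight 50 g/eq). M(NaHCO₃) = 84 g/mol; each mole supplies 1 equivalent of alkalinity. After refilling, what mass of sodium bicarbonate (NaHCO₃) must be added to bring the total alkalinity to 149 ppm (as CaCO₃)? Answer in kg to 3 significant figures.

5.17 kg

Volume: 154,000 US gal × 3.785 L/gal = 582,890 L.
After draining 21% and refilling: 179 × 0.79 + 11 × 0.21 = 143.72 ppm.
Deficit to target: 149 − 143.72 = 5.28 mg/L.
As CaCO₃: 5.28 mg/L × 582,890 L = 3078 g; ÷ 50 g/eq ÷ 1 = 61.55 mol NaHCO₃.
Mass: 61.55 × 84 = 5170 g.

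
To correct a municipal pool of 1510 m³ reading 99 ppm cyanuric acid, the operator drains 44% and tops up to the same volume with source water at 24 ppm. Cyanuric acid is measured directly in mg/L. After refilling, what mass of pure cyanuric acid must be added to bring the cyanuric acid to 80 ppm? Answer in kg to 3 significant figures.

Volume: 1510 m³ = 1,510,000 L.
After draining 44% and refilling: 99 × 0.56 + 24 × 0.44 = 66 ppm.
Deficit to target: 80 − 66 = 14 mg/L.
Mass: 14 mg/L × 1,510,000 L = 21,140 g cyanuric acid.

21.1 kg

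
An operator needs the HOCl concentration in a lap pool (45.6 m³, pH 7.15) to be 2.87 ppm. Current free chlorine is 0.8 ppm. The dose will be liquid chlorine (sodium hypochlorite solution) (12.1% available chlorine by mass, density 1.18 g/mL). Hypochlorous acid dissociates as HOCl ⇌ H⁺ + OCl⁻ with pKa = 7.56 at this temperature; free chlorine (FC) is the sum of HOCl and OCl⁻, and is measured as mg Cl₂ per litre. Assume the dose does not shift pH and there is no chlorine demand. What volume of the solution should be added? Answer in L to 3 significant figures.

Volume: 45.6 m³ = 45,600 L.
[OCl⁻]/[HOCl] = 10^(pH − pKa) = 10^(7.15 − 7.56) = 0.389; fraction as HOCl = 1/(1 + 0.389) = 0.7199.
Free chlorine required for 2.87 ppm HOCl: 2.87 / 0.7199 = 3.987 ppm.
FC to add: 3.987 − 0.8 = 3.187 mg/L as Cl₂.
Cl₂ equivalent: 3.187 mg/L × 45,600 L = 145.3 g.
Product at 12.1% available Cl: 145.3 / 0.121 = 1201 g.
Volume: 1201 g ÷ 1.18 g/mL = 1018 mL.

1.02 L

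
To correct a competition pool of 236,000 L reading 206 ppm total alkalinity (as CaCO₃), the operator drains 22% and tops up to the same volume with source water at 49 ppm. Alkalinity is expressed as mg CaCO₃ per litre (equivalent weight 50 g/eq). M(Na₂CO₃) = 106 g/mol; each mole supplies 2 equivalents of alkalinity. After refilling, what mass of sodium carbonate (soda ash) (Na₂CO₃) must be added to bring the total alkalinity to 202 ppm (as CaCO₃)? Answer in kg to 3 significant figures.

7.64 kg

After draining 22% and refilling: 206 × 0.78 + 49 × 0.22 = 171.46 ppm.
Deficit to target: 202 − 171.46 = 30.54 mg/L.
As CaCO₃: 30.54 mg/L × 236,000 L = 7207 g; ÷ 50 g/eq ÷ 2 = 72.07 mol Na₂CO₃.
Mass: 72.07 × 106 = 7640 g.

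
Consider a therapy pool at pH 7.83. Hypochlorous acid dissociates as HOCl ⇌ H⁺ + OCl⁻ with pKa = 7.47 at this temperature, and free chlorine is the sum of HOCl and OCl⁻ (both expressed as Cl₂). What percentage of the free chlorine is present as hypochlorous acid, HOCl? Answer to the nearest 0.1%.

30.4%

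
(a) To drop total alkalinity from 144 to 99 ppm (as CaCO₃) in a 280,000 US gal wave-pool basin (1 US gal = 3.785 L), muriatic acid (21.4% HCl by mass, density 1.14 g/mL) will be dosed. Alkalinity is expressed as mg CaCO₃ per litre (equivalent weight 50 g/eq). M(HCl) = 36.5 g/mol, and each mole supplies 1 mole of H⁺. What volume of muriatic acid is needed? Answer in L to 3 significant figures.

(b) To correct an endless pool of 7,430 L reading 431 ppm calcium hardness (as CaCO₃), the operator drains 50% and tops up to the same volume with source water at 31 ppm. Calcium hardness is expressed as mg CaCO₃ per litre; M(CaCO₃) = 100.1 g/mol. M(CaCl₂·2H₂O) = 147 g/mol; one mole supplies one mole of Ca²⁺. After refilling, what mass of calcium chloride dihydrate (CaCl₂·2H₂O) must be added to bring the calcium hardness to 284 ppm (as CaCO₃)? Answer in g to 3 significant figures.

(a) Volume: 280,000 US gal × 3.785 L/gal = 1,059,800 L.
(a) Alkalinity to neutralize: (144 − 99) = 45 mg/L as CaCO₃ × 1,059,800 L = 47,690 g as CaCO₃.
(a) Equivalents of H⁺ required: 47,690 ÷ 50 g/eq = 953.8 eq = 953.8 mol HCl.
(a) Mass of HCl: 953.8 × 36.5 = 34,810 g.
(a) Mass of 21.4% solution: 34,810 / 0.214 = 162,700 g.
(a) Volume: 162,700 g ÷ 1.14 g/mL = 142,700 mL.

(b) After draining 50% and refilling: 431 × 0.50 + 31 × 0.50 = 231 ppm.
(b) Deficit to target: 284 − 231 = 53 mg/L.
(b) As CaCO₃: 53 mg/L × 7,430 L = 393.8 g; ÷ 100.1 = 3.934 mol Ca²⁺.
(b) Mass: 3.934 × 147 = 578.3 g.

(a) 143 L; (b) 578 g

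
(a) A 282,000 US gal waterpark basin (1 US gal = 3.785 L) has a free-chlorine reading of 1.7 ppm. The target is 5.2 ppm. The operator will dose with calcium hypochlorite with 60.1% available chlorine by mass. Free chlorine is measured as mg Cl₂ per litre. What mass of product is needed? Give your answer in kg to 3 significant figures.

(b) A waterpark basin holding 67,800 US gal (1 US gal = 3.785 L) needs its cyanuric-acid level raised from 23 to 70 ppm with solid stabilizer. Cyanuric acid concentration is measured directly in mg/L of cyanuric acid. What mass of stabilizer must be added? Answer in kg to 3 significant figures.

(a) Volume: 282,000 US gal × 3.785 L/gal = 1,067,370 L.
(a) Chlorine deficit: 5.2 − 1.7 = 3.5 ppm = 3.5 mg/L as Cl₂.
(a) Cl₂ equivalent needed: 3.5 mg/L × 1,067,370 L = 3,736,000 mg = 3736 g.
(a) Product at 60.1% available chlorine: 3736 / 0.601 = 6216 g.

(b) Volume: 67,800 US gal × 3.785 L/gal = 256,623 L.
(b) CYA to add: (70 − 23) = 47 mg/L × 256,623 L = 12,060 g cyanuric acid.

(a) 6.22 kg; (b) 12.1 kg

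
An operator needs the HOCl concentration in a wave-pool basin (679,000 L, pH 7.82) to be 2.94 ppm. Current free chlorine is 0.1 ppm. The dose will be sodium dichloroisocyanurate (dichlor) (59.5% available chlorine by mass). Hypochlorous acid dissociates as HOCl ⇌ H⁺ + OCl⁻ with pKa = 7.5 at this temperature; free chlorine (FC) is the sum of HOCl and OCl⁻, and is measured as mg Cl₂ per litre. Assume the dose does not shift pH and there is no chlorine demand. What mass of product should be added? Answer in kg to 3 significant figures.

10.3 kg

[OCl⁻]/[HOCl] = 10^(pH − pKa) = 10^(7.82 − 7.5) = 2.089; fraction as HOCl = 1/(1 + 2.089) = 0.3237.
Free chlorine required for 2.94 ppm HOCl: 2.94 / 0.3237 = 9.083 ppm.
FC to add: 9.083 − 0.1 = 8.983 mg/L as Cl₂.
Cl₂ equivalent: 8.983 mg/L × 679,000 L = 6099 g.
Product at 59.5% available Cl: 6099 / 0.595 = 10,250 g.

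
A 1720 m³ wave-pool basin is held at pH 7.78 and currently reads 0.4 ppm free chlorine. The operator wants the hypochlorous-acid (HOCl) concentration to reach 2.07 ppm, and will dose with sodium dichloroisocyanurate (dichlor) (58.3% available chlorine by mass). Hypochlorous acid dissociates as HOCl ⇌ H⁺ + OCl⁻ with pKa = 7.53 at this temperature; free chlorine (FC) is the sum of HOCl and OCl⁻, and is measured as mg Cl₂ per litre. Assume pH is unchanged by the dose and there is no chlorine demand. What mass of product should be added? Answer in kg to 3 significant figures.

Volume: 1720 m³ = 1,720,000 L.
[OCl⁻]/[HOCl] = 10^(pH − pKa) = 10^(7.78 − 7.53) = 1.778; fraction as HOCl = 1/(1 + 1.778) = 0.3599.
Free chlorine required for 2.07 ppm HOCl: 2.07 / 0.3599 = 5.751 ppm.
FC to add: 5.751 − 0.4 = 5.351 mg/L as Cl₂.
Cl₂ equivalent: 5.351 mg/L × 1,720,000 L = 9204 g.
Product at 58.3% available Cl: 9204 / 0.583 = 15,790 g.

15.8 kg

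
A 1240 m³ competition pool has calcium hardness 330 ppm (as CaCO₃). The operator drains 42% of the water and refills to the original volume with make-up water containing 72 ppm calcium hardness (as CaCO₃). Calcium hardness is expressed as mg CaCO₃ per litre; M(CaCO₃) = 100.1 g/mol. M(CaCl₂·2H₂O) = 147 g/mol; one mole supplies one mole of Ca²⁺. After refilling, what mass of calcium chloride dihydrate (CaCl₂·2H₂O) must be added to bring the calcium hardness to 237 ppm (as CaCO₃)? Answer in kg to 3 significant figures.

Volume: 1240 m³ = 1,240,000 L.
After draining 42% and refilling: 330 × 0.58 + 72 × 0.42 = 221.64 ppm.
Deficit to target: 237 − 221.64 = 15.36 mg/L.
As CaCO₃: 15.36 mg/L × 1,240,000 L = 19,050 g; ÷ 100.1 = 190.3 mol Ca²⁺.
Mass: 190.3 × 147 = 27,970 g.

28.0 kg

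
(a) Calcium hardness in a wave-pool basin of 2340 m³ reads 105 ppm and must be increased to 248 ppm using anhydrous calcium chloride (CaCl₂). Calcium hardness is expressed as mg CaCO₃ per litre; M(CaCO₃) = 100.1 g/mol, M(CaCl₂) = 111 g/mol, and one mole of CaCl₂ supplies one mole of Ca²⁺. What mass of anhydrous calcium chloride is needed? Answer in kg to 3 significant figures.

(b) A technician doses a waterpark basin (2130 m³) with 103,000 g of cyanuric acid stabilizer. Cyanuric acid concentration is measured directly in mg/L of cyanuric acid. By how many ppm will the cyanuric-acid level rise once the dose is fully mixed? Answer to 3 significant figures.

(a) Volume: 2340 m³ = 2,340,000 L.
(a) Hardness to add: (248 − 105) = 143 mg/L as CaCO₃ × 2,340,000 L = 334,600 g as CaCO₃.
(a) Moles of Ca²⁺ (1 mol Ca²⁺ ≡ 1 mol CaCO₃): 334,600 / 100.1 g/mol = 3343 mol.
(a) Mass of CaCl₂: 3343 × 111 = 371,100 g.

(b) Volume: 2130 m³ = 2,130,000 L.
(b) Rise: 103,000 g / 2,130,000 L × 1000 = 48.36 mg/L.

(a) 371 kg; (b) 48.4 ppm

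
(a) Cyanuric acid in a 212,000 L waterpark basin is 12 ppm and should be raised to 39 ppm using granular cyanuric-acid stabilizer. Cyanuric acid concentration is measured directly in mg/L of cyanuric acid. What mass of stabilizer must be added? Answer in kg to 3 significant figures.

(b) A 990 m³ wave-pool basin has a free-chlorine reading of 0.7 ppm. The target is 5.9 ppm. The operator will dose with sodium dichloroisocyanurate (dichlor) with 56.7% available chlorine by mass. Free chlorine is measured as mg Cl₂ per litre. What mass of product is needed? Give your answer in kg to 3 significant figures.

(a) 5.72 kg; (b) 9.08 kg

(a) CYA to add: (39 − 12) = 27 mg/L × 212,000 L = 5724 g cyanuric acid.

(b) Volume: 990 m³ = 990,000 L.
(b) Chlorine deficit: 5.9 − 0.7 = 5.2 ppm = 5.2 mg/L as Cl₂.
(b) Cl₂ equivalent needed: 5.2 mg/L × 990,000 L = 5,148,000 mg = 5148 g.
(b) Product at 56.7% available chlorine: 5148 / 0.567 = 9079 g.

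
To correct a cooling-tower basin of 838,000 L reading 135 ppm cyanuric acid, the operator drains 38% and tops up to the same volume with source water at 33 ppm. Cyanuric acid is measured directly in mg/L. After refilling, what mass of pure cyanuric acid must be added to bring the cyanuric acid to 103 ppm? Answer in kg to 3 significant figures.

5.66 kg

After draining 38% and refilling: 135 × 0.62 + 33 × 0.38 = 96.24 ppm.
Deficit to target: 103 − 96.24 = 6.76 mg/L.
Mass: 6.76 mg/L × 838,000 L = 5665 g cyanuric acid.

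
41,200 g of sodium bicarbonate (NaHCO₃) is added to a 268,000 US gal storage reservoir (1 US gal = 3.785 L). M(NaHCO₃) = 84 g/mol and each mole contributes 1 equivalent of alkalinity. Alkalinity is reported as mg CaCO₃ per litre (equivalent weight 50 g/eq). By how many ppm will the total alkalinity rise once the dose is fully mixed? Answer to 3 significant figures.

Volume: 268,000 US gal × 3.785 L/gal = 1,014,380 L.
Moles of NaHCO₃: 41,200 g ÷ 84 g/mol = 490.5 mol → 490.5 eq of alkalinity.
As CaCO₃: 490.5 eq × 50 g/eq = 24,520 g.
Rise: 24,520 g / 1,014,380 L × 1000 = 24.18 mg/L.

24.2 ppm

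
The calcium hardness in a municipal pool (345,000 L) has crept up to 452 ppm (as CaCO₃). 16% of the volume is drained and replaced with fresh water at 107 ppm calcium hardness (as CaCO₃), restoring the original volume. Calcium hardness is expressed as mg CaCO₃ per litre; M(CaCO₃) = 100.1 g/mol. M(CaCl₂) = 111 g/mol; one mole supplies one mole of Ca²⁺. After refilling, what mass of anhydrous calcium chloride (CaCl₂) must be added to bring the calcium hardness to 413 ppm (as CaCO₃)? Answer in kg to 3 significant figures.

6.20 kg

After draining 16% and refilling: 452 × 0.84 + 107 × 0.16 = 396.8 ppm.
Deficit to target: 413 − 396.8 = 16.2 mg/L.
As CaCO₃: 16.2 mg/L × 345,000 L = 5589 g; ÷ 100.1 = 55.83 mol Ca²⁺.
Mass: 55.83 × 111 = 6198 g.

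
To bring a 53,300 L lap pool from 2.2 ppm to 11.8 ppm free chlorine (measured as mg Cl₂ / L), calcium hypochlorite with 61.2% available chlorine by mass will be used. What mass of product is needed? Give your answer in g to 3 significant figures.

Chlorine deficit: 11.8 − 2.2 = 9.6 ppm = 9.6 mg/L as Cl₂.
Cl₂ equivalent needed: 9.6 mg/L × 53,300 L = 511,700 mg = 511.7 g.
Product at 61.2% available chlorine: 511.7 / 0.612 = 836.1 g.

836 g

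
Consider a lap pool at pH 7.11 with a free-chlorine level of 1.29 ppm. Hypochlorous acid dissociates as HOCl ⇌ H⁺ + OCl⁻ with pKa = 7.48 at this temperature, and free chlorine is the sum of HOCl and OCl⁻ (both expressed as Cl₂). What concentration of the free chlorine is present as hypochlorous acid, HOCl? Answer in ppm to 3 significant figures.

[OCl⁻]/[HOCl] = 10^(pH − pKa) = 10^(7.11 − 7.48) = 10^-0.37 = 0.4266.
Fraction as HOCl = 1 / (1 + 0.4266) = 0.701.
HOCl = 0.701 × 1.29 ppm = 0.9043 ppm.

0.904 ppm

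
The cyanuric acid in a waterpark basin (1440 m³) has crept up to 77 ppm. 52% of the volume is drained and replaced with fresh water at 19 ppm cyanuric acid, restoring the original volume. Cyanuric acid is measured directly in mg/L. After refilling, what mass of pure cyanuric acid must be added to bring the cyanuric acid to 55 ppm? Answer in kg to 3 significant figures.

11.8 kg

Volume: 1440 m³ = 1,440,000 L.
After draining 52% and refilling: 77 × 0.48 + 19 × 0.52 = 46.84 ppm.
Deficit to target: 55 − 46.84 = 8.16 mg/L.
Mass: 8.16 mg/L × 1,440,000 L = 11,750 g cyanuric acid.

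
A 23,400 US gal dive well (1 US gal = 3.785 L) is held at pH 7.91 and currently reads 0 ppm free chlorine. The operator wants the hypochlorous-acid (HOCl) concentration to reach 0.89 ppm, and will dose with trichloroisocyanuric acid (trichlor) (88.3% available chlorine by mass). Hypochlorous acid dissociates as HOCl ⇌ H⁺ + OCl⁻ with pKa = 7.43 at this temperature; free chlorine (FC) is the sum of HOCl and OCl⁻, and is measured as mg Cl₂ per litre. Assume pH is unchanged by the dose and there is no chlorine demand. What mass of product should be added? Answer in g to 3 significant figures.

359 g

Volume: 23,400 US gal × 3.785 L/gal = 88,569 L.
[OCl⁻]/[HOCl] = 10^(pH − pKa) = 10^(7.91 − 7.43) = 3.02; fraction as HOCl = 1/(1 + 3.02) = 0.2488.
Free chlorine required for 0.89 ppm HOCl: 0.89 / 0.2488 = 3.578 ppm.
FC to add: 3.578 − 0 = 3.578 mg/L as Cl₂.
Cl₂ equivalent: 3.578 mg/L × 88,569 L = 316.9 g.
Product at 88.3% available Cl: 316.9 / 0.883 = 358.9 g.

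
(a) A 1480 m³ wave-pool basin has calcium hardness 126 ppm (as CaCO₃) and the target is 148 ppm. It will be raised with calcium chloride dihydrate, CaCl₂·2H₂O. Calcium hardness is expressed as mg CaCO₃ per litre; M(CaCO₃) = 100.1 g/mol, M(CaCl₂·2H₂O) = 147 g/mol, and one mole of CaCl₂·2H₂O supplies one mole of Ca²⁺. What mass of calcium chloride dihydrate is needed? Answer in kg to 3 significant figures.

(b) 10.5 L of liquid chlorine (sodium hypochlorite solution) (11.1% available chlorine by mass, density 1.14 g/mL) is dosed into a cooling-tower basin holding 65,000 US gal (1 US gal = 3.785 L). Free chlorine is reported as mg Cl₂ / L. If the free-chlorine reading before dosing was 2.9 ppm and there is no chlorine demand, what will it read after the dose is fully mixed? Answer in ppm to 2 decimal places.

(a) Volume: 1480 m³ = 1,480,000 L.
(a) Hardness to add: (148 − 126) = 22 mg/L as CaCO₃ × 1,480,000 L = 32,560 g as CaCO₃.
(a) Moles of Ca²⁺ (1 mol Ca²⁺ ≡ 1 mol CaCO₃): 32,560 / 100.1 g/mol = 325.3 mol.
(a) Mass of CaCl₂·2H₂O: 325.3 × 147 = 47,820 g.

(b) Volume: 65,000 US gal × 3.785 L/gal = 246,025 L.
(b) Mass of solution: 10.5 L × 1000 mL/L × 1.14 g/mL = 11,970 g.
(b) Available chlorine delivered: 11,970 g × 0.111 = 1329 g as Cl₂.
(b) Concentration rise: 1329 g / 246,025 L = 5.401 mg/L = 5.40 ppm.
(b) Final FC: 2.9 + 5.40 = 8.30 ppm.

(a) 47.8 kg; (b) 8.30 ppm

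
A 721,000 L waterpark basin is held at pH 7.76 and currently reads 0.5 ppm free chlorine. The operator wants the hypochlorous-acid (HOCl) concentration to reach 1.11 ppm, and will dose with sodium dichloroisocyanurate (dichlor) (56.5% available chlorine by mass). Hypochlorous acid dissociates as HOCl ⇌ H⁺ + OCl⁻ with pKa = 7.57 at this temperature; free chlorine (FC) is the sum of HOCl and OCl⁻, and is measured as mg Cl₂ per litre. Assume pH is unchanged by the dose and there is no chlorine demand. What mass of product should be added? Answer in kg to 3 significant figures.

2.97 kg

[OCl⁻]/[HOCl] = 10^(pH − pKa) = 10^(7.76 − 7.57) = 1.549; fraction as HOCl = 1/(1 + 1.549) = 0.3923.
Free chlorine required for 1.11 ppm HOCl: 1.11 / 0.3923 = 2.829 ppm.
FC to add: 2.829 − 0.5 = 2.329 mg/L as Cl₂.
Cl₂ equivalent: 2.329 mg/L × 721,000 L = 1679 g.
Product at 56.5% available Cl: 1679 / 0.565 = 2972 g.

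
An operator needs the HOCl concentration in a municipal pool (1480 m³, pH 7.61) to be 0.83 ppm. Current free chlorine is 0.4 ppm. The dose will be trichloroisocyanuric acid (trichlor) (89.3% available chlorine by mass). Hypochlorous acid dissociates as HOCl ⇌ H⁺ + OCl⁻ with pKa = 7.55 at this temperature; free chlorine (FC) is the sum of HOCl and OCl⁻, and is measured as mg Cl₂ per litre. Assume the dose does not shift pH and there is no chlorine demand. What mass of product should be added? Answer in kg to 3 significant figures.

Volume: 1480 m³ = 1,480,000 L.
[OCl⁻]/[HOCl] = 10^(pH − pKa) = 10^(7.61 − 7.55) = 1.148; fraction as HOCl = 1/(1 + 1.148) = 0.4655.
Free chlorine required for 0.83 ppm HOCl: 0.83 / 0.4655 = 1.783 ppm.
FC to add: 1.783 − 0.4 = 1.383 mg/L as Cl₂.
Cl₂ equivalent: 1.383 mg/L × 1,480,000 L = 2047 g.
Product at 89.3% available Cl: 2047 / 0.893 = 2292 g.

2.29 kg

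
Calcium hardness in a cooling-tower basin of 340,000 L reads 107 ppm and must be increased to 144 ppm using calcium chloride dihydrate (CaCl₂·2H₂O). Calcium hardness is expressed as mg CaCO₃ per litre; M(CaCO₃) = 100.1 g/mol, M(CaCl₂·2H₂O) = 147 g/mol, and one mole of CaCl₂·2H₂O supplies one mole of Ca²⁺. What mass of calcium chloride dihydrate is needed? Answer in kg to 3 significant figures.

Hardness to add: (144 − 107) = 37 mg/L as CaCO₃ × 340,000 L = 12,580 g as CaCO₃.
Moles of Ca²⁺ (1 mol Ca²⁺ ≡ 1 mol CaCO₃): 12,580 / 100.1 g/mol = 125.7 mol.
Mass of CaCl₂·2H₂O: 125.7 × 147 = 18,470 g.

18.5 kg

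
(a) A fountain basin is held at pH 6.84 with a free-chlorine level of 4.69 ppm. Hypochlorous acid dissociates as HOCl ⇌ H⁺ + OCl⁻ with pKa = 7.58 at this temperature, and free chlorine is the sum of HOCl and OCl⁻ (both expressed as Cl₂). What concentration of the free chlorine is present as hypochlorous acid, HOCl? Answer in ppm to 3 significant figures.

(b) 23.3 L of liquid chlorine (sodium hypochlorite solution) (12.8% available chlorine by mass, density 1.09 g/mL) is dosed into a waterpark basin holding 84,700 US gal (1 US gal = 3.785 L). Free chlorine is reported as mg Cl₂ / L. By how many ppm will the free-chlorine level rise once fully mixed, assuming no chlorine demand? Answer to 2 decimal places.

(a) [OCl⁻]/[HOCl] = 10^(pH − pKa) = 10^(6.84 − 7.58) = 10^-0.74 = 0.182.
(a) Fraction as HOCl = 1 / (1 + 0.182) = 0.846.
(a) HOCl = 0.846 × 4.69 ppm = 3.968 ppm.

(b) Volume: 84,700 US gal × 3.785 L/gal = 320,590 L.
(b) Mass of solution: 23.3 L × 1000 mL/L × 1.09 g/mL = 25,400 g.
(b) Available chlorine delivered: 25,400 g × 0.128 = 3251 g as Cl₂.
(b) Concentration rise: 3251 g / 320,590 L = 10.14 mg/L = 10.14 ppm.

(a) 3.97 ppm; (b) 10.14 ppm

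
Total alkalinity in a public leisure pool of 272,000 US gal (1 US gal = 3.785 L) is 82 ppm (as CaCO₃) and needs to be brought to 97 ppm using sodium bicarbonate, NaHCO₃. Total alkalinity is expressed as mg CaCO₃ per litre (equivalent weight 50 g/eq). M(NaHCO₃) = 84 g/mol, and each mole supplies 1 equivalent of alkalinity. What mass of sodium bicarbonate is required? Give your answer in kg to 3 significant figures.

Volume: 272,000 US gal × 3.785 L/gal = 1,029,520 L.
Alkalinity to add: (97 − 82) = 15 mg/L as CaCO₃ × 1,029,520 L = 15,440 g as CaCO₃.
Equivalents: 15,440 g ÷ 50 g/eq = 308.9 eq.
NaHCO₃ supplies 1 eq per mole → 308.9 mol.
Mass: 308.9 mol × 84 g/mol = 25,940 g.

25.9 kg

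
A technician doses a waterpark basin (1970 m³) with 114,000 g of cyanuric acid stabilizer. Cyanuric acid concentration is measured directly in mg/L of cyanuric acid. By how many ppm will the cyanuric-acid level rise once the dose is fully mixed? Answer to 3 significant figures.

57.9 ppm

Volume: 1970 m³ = 1,970,000 L.
Rise: 114,000 g / 1,970,000 L × 1000 = 57.87 mg/L.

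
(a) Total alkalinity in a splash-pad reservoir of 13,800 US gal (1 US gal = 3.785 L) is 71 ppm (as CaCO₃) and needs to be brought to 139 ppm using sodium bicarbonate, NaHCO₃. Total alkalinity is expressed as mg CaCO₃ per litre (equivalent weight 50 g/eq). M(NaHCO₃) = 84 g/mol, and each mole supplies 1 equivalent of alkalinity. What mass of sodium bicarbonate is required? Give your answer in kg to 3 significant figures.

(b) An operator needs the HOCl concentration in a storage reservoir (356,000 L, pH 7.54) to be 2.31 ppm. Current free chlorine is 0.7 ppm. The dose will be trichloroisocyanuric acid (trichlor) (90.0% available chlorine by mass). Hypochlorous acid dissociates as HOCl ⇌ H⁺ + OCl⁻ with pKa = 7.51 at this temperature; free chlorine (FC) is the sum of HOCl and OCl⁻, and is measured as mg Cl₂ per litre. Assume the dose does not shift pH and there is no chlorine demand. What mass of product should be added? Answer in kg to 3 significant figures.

(a) Volume: 13,800 US gal × 3.785 L/gal = 52,233 L.
(a) Alkalinity to add: (139 − 71) = 68 mg/L as CaCO₃ × 52,233 L = 3552 g as CaCO₃.
(a) Equivalents: 3552 g ÷ 50 g/eq = 71.04 eq.
(a) NaHCO₃ supplies 1 eq per mole → 71.04 mol.
(a) Mass: 71.04 mol × 84 g/mol = 5967 g.

(b) [OCl⁻]/[HOCl] = 10^(pH − pKa) = 10^(7.54 − 7.51) = 1.072; fraction as HOCl = 1/(1 + 1.072) = 0.4827.
(b) Free chlorine required for 2.31 ppm HOCl: 2.31 / 0.4827 = 4.785 ppm.
(b) FC to add: 4.785 − 0.7 = 4.085 mg/L as Cl₂.
(b) Cl₂ equivalent: 4.085 mg/L × 356,000 L = 1454 g.
(b) Product at 90.0% available Cl: 1454 / 0.9 = 1616 g.

(a) 5.97 kg; (b) 1.62 kg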